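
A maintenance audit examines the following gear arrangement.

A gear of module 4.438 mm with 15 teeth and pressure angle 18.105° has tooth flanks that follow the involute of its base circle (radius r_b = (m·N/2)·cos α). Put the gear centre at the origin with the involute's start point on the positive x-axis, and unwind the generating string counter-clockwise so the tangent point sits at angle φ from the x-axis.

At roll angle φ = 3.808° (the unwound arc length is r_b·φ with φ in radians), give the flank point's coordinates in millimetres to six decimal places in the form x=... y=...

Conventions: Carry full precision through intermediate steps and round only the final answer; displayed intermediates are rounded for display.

topology: single-mesh involute geometry — m = 4.438, N = 15
pitch radius r_p = m·N/2 = 4.438·15/2 = 33.285000
base radius r_b = r_p·cos α = 33.285000·cos 18.105° = 31.637014
roll angle φ = 3.808° = 0.06646214 rad
x = r_b·(cos φ + φ·sin φ) = 31.706810
y = r_b·(sin φ − φ·cos φ) = 0.003095

x=31.706810 y=0.003095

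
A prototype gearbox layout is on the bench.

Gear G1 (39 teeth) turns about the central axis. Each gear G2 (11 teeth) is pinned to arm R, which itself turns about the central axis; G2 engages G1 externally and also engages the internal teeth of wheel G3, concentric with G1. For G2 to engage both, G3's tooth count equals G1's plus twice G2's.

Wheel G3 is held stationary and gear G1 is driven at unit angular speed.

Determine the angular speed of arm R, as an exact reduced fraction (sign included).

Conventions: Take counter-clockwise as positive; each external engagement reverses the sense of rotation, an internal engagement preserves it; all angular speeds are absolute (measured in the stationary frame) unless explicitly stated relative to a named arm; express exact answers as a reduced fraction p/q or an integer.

topology: planetary set — G1 39T / G2 11T / G3 61T, arm = carrier (Willis)
ring teeth: 39 + 2·11 = 61
39(ω_sun−ω_arm) = −61(ω_ring−ω_arm),  ω_ring = 0, ω_sun = 1
39(1−ω_arm) = −61(0−ω_arm)  ⇒  100·ω_arm = 39  ⇒  ω_arm = 39/100
exact speed ratio = 39/100

39/100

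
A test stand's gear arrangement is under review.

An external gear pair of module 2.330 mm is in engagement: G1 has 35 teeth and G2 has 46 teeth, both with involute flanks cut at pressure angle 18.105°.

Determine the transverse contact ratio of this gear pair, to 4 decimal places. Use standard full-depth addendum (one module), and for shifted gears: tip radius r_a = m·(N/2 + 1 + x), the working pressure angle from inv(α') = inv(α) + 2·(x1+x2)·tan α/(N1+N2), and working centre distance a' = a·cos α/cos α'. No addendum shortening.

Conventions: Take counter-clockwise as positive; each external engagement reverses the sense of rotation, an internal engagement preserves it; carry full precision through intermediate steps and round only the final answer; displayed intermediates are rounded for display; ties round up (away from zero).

1.8137

recognized (one external pair, fixed centres): single-mesh tooth geometry, m = 2.330, N1 = 35, N2 = 46
base radii: r_b1 = 38.756173, r_b2 = 50.936685
tip radii: r_a1 = 43.105000, r_a2 = 55.920000
no profile shift: α' = α, a' = a
action lengths: √(r_a1²−r_b1²) = 18.867964, √(r_a2²−r_b2²) = 23.075973
base pitch p_b = π·m·cos α = 6.957492
CR = (18.867964 + 23.075973 − 94.365000·sin 18.10500°)/6.957492 = 1.813747
contact ratio ≈ 1.8137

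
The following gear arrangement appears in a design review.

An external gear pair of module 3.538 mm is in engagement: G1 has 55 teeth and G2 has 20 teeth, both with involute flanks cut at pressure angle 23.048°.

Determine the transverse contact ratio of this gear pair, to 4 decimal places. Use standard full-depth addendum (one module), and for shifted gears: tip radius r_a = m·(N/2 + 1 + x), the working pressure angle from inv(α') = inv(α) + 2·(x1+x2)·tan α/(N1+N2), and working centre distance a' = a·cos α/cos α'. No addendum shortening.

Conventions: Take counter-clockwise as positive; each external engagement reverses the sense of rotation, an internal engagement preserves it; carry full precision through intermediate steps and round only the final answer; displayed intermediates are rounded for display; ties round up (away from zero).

1.5419

class = single-mesh tooth geometry [involute pair 55T × 20T, m = 3.538]
base radii: r_b1 = 89.528640, r_b2 = 32.555869
tip radii: r_a1 = 100.833000, r_a2 = 38.918000
no profile shift: α' = α, a' = a
action lengths: √(r_a1²−r_b1²) = 46.388754, √(r_a2²−r_b2²) = 21.324308
base pitch p_b = π·m·cos α = 10.227728
CR = (46.388754 + 21.324308 − 132.675000·sin 23.04800°)/10.227728 = 1.541937
contact ratio ≈ 1.5419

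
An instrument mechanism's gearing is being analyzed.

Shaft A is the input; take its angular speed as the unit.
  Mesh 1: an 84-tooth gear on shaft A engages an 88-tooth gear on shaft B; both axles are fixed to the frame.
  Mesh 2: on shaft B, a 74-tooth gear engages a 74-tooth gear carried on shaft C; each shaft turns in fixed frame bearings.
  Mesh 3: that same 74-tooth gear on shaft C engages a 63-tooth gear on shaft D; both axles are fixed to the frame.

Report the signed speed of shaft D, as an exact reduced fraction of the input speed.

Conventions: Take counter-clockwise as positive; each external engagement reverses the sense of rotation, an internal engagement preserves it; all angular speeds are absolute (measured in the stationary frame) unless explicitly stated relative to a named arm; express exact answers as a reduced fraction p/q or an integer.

-37/33

3-mesh fixed-axis compound train (all bearings frame-fixed)
mesh 1 [84T→88T]: |ω|/ω_in = 1×84/88 = 21/22, sense flips to −
mesh 2 [74T→74T]: |ω|/ω_in = (21/22)×74/74 = 21/22, sense flips to +
mesh 3 [74T→63T]: |ω|/ω_in = (21/22)×74/63 = 37/33, sense flips to −
signed output speed (× input speed) = -37/33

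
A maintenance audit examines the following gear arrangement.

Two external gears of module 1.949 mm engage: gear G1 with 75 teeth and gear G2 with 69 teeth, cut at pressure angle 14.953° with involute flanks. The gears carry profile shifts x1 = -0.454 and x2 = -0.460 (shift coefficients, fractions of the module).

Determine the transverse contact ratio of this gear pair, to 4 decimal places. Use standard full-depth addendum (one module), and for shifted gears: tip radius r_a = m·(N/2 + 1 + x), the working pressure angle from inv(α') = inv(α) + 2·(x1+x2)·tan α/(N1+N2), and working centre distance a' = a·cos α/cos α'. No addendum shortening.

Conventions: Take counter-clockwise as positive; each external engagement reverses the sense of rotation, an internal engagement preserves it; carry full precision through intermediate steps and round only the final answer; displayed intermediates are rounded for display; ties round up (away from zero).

topology: single-mesh involute geometry — m = 1.949, 75T/69T pair
base radii: r_b1 = 70.612597, r_b2 = 64.963590
tip radii: r_a1 = 74.151654, r_a2 = 68.292960
inv(α') = inv(14.953°) + 2·(-0.454-0.460)·tan α/(75+69) = 0.00270079  ⇒  α' = 11.44626°
a' = a·cos α / cos α' = 140.3280·cos 14.953°/cos 11.44626° = 138.327340
action lengths: √(r_a1²−r_b1²) = 22.634683, √(r_a2²−r_b2²) = 21.063248
base pitch p_b = π·m·cos α = 5.915627
CR = (22.634683 + 21.063248 − 138.327340·sin 11.44626°)/5.915627 = 2.746464
contact ratio ≈ 2.7465

2.7465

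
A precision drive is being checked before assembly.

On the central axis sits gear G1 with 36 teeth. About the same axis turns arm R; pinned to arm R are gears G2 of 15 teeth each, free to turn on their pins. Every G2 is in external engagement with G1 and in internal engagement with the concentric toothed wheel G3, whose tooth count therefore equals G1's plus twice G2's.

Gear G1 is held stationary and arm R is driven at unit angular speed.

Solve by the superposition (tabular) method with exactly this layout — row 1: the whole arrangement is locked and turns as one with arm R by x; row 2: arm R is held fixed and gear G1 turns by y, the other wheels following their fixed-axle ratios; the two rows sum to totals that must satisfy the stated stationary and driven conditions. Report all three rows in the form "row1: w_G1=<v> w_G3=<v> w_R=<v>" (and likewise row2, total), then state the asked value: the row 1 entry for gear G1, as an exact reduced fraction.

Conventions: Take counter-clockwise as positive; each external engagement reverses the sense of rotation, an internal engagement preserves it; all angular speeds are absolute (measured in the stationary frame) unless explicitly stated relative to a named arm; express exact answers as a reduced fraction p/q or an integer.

row1: w_G1=1 w_G3=1 w_R=1
row2: w_G1=-1 w_G3=6/11 w_R=0
total: w_G1=0 w_G3=17/11 w_R=1
asked value: 1

recognized (axles ride arm R): planetary set, 36/15/66 teeth
row 1: whole set turns with the arm by x
row 2: sun turns y, ring = −(36/66)·y, arm 0
boundary: total ω_sun = x + y = 0 and total ω_arm = x = 1  ⇒  y = -1, x = 1
row 2 ring = −(36/66)·(-1) = 6/11
totals (row 1 + row 2): sun 1 + (-1) = 0, ring 1 + 6/11 = 17/11, arm 1 + 0 = 1
asked cell (row1, sun) = 1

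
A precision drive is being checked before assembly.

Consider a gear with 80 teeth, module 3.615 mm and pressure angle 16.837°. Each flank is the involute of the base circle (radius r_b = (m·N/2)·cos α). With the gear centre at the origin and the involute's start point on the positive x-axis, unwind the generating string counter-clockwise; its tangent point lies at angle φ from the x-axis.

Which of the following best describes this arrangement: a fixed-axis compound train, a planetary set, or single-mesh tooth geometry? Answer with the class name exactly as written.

single-mesh tooth geometry

recognized (one wheel, involute flank): single-mesh tooth geometry, m = 3.615, N = 80
classification: single-mesh tooth geometry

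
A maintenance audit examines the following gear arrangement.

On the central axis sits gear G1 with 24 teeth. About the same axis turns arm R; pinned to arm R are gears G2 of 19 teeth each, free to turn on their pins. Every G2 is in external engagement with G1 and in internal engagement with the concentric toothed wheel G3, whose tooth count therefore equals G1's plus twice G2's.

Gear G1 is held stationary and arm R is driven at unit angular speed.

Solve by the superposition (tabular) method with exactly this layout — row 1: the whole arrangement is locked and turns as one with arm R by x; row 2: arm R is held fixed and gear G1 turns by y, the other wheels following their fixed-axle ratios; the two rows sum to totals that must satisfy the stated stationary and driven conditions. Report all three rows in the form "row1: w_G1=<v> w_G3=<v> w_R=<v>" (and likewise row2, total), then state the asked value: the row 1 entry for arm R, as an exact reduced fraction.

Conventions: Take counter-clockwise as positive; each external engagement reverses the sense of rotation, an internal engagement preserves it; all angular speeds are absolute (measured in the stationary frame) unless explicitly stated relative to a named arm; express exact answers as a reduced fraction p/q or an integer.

row1: w_G1=1 w_G3=1 w_R=1
row2: w_G1=-1 w_G3=12/31 w_R=0
total: w_G1=0 w_G3=43/31 w_R=1
asked value: 1

planetary set (24T centre, 19T on arm, 62T internal) — Willis relation
row 1 — lock + rotate with arm: ω_sun = ω_ring = ω_arm = x
row 2: sun turns y, ring = −(24/62)·y, arm 0
boundary: total ω_sun = x + y = 0 and total ω_arm = x = 1  ⇒  y = -1, x = 1
row 2 ring = −(24/62)·(-1) = 12/31
totals (row 1 + row 2): sun 1 + (-1) = 0, ring 1 + 12/31 = 43/31, arm 1 + 0 = 1
asked cell (row1, arm) = 1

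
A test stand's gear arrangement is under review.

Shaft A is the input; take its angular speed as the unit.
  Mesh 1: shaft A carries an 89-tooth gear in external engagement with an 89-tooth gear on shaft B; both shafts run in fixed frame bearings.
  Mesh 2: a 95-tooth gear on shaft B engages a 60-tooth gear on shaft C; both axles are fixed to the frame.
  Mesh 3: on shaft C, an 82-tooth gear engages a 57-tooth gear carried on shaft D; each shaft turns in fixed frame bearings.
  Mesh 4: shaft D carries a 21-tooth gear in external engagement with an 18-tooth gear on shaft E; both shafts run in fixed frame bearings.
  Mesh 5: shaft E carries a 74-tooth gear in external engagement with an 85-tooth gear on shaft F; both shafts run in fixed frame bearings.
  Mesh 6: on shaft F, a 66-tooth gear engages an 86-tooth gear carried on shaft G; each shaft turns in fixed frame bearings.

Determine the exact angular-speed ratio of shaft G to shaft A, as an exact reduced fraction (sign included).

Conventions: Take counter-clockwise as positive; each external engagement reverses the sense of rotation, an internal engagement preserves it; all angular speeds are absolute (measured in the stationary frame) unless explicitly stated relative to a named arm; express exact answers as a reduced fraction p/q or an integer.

116809/65790

class = fixed-axis compound train [6 meshes; 6 ratios multiply, 6 sense flips]
mesh 1 [89T→89T]: running ratio 1, sense −
mesh 2 [95T→60T]: running ratio 19/12, sense +
mesh 3 [82T→57T]: running ratio 41/18, sense −
mesh 4 [21T→18T]: running ratio 287/108, sense +
mesh 5 [74T→85T]: running ratio 10619/4590, sense −
mesh 6 [66T→86T]: running ratio 116809/65790, sense +
ω_out/ω_in = 116809/65790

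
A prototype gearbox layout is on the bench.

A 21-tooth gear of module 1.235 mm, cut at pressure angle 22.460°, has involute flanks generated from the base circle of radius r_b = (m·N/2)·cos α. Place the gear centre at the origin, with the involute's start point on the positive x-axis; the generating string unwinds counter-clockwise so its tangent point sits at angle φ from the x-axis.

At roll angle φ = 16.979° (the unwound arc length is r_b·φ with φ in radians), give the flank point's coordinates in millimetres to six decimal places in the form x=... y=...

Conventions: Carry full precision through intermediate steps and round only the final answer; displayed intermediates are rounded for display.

class = single-mesh tooth geometry [base-circle involute, m = 1.235, 21T]
pitch radius r_p = m·N/2 = 1.235·21/2 = 12.967500
base radius r_b = r_p·cos α = 12.967500·cos 22.460° = 11.983869
roll angle φ = 16.979° = 0.29633945 rad
x = r_b·(cos φ + φ·sin φ) = 12.498568
y = r_b·(sin φ − φ·cos φ) = 0.103045

x=12.498568 y=0.103045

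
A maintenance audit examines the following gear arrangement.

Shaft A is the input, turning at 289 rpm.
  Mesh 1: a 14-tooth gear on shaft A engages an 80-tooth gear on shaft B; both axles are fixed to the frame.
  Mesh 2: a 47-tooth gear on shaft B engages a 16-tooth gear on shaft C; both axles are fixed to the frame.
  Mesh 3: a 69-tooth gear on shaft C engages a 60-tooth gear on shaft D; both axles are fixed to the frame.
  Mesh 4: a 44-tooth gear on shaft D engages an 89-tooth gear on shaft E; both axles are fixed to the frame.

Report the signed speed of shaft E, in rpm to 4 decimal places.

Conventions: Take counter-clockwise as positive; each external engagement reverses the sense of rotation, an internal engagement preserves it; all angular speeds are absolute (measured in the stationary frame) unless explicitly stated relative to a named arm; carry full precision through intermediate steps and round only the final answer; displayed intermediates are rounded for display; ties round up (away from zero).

topology: fixed-axis compound train — 4 meshes, A→E
mesh 1 [14T→80T]: ω = 289.0000×14/80 = 50.5750 rpm, sense flips to −
mesh 2 [47T→16T]: ω = 50.5750×47/16 = 148.5641 rpm, sense flips to +
mesh 3 [69T→60T]: ω = 148.5641×69/60 = 170.8487 rpm, sense flips to −
mesh 4 [44T→89T]: ω = 170.8487×44/89 = 84.4645 rpm, sense flips to +
signed output speed = +84.4645 rpm

+84.4645 rpm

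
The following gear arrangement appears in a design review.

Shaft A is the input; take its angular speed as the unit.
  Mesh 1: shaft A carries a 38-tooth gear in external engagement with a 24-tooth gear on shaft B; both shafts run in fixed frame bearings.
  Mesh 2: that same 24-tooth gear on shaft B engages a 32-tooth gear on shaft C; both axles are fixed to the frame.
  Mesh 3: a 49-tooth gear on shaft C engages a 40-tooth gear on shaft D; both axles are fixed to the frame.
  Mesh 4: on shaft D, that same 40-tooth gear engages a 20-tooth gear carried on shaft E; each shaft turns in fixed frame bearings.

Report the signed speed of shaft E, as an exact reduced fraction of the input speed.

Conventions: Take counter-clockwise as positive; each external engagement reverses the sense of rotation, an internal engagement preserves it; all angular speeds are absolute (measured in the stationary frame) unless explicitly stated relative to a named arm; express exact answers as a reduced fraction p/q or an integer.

4-mesh fixed-axis compound train (all bearings frame-fixed)
mesh 1 [38T→24T]: |ω|/ω_in = 1×38/24 = 19/12, sense flips to −
mesh 2 [24T→32T]: |ω|/ω_in = (19/12)×24/32 = 19/16, sense flips to +
mesh 3 [49T→40T]: |ω|/ω_in = (19/16)×49/40 = 931/640, sense flips to −
mesh 4 [40T→20T]: |ω|/ω_in = (931/640)×40/20 = 931/320, sense flips to +
signed output speed (× input speed) = 931/320

931/320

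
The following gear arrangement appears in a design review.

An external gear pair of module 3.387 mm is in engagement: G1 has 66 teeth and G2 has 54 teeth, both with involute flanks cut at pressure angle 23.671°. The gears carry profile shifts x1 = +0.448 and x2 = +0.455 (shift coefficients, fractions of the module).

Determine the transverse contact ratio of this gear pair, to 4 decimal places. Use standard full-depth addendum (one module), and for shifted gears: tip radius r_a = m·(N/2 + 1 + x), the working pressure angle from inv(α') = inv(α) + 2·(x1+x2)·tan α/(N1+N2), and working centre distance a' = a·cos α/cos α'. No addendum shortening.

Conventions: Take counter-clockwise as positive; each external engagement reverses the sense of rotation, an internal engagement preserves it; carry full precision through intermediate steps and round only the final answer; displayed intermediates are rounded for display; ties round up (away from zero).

1.5372

topology: single-mesh involute geometry — m = 3.387, 66T/54T pair
base radii: r_b1 = 102.367250, r_b2 = 83.755023
tip radii: r_a1 = 116.675376, r_a2 = 96.377085
inv(α') = inv(23.671°) + 2·(+0.448+0.455)·tan α/(66+54) = 0.03182628  ⇒  α' = 25.47724°
a' = a·cos α / cos α' = 203.2200·cos 23.671°/cos 25.47724° = 206.171128
action lengths: √(r_a1²−r_b1²) = 55.982940, √(r_a2²−r_b2²) = 47.682688
base pitch p_b = π·m·cos α = 9.745339
CR = (55.982940 + 47.682688 − 206.171128·sin 25.47724°)/9.745339 = 1.537207
contact ratio ≈ 1.5372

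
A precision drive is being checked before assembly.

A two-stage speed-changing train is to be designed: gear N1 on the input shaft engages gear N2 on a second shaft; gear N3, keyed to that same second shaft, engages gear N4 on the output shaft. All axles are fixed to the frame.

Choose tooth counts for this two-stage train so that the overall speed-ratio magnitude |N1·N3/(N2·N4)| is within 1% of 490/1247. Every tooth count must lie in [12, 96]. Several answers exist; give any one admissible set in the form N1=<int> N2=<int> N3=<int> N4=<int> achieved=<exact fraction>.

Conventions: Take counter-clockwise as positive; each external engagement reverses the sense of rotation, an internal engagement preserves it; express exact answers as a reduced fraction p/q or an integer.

N1=14 N2=29 N3=35 N4=43 achieved=490/1247

class = fixed-axis compound train [2-stage, 490/1247 wanted]
target = 490/1247 in lowest terms: an exact hit needs N1·N3 = k·490 and N2·N4 = k·1247 for one integer k, every count in [12, 96]; additionally prefer no 1:1 stage (N1 ≠ N2, N3 ≠ N4)
k = 1: N1·N3 = 490 = 14·35, N2·N4 = 1247 = 29·43
achieved = 14·35/(29·43) = 490/1247; |achieved − target| = 0 ≤ 49/12470 ✓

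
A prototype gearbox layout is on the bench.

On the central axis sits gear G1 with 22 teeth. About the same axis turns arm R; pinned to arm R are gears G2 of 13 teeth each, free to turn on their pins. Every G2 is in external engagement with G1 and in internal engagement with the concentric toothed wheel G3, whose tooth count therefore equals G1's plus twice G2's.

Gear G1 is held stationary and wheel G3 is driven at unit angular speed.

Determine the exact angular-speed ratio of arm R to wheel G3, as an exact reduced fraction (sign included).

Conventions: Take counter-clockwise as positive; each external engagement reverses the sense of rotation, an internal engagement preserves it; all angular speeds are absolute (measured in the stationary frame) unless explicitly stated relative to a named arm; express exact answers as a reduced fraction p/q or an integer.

class = planetary set [G3 = 22+2·13 = 48; Willis about the carrier]
ring teeth: 22 + 2·13 = 48
22(ω_sun−ω_arm) = −48(ω_ring−ω_arm),  ω_sun = 0, ω_ring = 1
22(0−ω_arm) = −48(1−ω_arm)  ⇒  70·ω_arm = 48  ⇒  ω_arm = 24/35
ω_out/ω_in = 24/35

24/35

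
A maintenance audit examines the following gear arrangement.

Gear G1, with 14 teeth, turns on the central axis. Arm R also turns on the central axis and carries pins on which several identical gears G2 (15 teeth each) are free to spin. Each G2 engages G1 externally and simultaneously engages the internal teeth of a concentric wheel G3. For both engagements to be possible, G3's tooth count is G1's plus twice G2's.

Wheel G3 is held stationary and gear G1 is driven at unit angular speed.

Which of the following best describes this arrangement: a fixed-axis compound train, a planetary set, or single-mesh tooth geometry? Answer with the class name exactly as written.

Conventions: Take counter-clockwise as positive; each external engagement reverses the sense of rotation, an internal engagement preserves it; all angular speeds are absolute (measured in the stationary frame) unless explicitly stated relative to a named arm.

class = planetary set [G3 = 14+2·15 = 44; Willis about the carrier]
classification: planetary set

planetary set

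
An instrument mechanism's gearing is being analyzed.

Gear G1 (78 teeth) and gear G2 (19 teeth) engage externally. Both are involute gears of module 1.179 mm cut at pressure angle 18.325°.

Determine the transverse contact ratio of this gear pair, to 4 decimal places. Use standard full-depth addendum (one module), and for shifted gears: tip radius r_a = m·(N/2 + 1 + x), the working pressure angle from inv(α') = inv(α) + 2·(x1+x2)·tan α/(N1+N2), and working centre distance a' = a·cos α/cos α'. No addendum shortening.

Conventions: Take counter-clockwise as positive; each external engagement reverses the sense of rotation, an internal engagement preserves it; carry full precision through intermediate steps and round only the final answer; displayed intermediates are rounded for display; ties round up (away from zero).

class = single-mesh tooth geometry [involute pair 78T × 19T, m = 1.179]
base radii: r_b1 = 43.649229, r_b2 = 10.632505
tip radii: r_a1 = 47.160000, r_a2 = 12.379500
no profile shift: α' = α, a' = a
action lengths: √(r_a1²−r_b1²) = 17.855262, √(r_a2²−r_b2²) = 6.340494
base pitch p_b = π·m·cos α = 3.516105
CR = (17.855262 + 6.340494 − 57.181500·sin 18.32500°)/3.516105 = 1.768295
contact ratio ≈ 1.7683

1.7683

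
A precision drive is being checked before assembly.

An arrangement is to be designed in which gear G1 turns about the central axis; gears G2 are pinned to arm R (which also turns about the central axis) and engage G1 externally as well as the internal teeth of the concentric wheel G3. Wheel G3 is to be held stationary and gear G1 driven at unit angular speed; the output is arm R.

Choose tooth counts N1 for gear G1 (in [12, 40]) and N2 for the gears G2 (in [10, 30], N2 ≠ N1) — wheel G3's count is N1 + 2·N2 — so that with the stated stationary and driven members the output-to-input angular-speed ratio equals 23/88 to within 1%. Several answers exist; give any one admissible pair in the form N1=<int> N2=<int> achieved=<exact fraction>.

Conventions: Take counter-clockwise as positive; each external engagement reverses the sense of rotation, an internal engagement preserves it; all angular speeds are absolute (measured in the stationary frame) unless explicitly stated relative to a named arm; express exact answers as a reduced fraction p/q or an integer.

class = planetary set [ratio 23/88 wanted; Willis about the carrier]
Willis with ω_ring = 0: ω_arm/ω_sun = N1/(N1+N3); set equal to 23/88  ⇒  N3/N1 = 1/(23/88) − 1 = 65/23
N3 = N1 + 2·N2  ⇒  N2/N1 = (N3/N1 − 1)/2 = (65/23 − 1)/2 = 21/23
smallest multiple with N1 ≥ 12 and N2 ≥ 10: k = 1  ⇒  N1 = 1·23 = 23, N2 = 1·21 = 21 (N1 ≤ 40, N2 ≤ 30, N2 ≠ N1 ✓), N3 = 23 + 2·21 = 65
check: N1/(N1+N3) with N1 = 23, N3 = 65 gives 23/88; |achieved − target| = 0 ≤ 23/8800 ✓

N1=23 N2=21 achieved=23/88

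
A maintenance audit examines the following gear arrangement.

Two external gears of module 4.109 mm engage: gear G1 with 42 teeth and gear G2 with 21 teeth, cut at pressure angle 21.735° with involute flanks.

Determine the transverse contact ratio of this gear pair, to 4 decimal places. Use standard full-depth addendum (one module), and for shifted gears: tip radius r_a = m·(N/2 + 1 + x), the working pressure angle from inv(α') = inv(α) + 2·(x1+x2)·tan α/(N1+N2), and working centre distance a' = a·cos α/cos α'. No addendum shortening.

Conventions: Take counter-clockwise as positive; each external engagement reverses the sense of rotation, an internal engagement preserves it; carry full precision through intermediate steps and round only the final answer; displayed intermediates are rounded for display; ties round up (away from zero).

class = single-mesh tooth geometry [involute pair 42T × 21T, m = 4.109]
base radii: r_b1 = 80.154416, r_b2 = 40.077208
tip radii: r_a1 = 90.398000, r_a2 = 47.253500
no profile shift: α' = α, a' = a
action lengths: √(r_a1²−r_b1²) = 41.797943, √(r_a2²−r_b2²) = 25.034190
base pitch p_b = π·m·cos α = 11.991073
CR = (41.797943 + 25.034190 − 129.433500·sin 21.73500°)/11.991073 = 1.576261
contact ratio ≈ 1.5763

1.5763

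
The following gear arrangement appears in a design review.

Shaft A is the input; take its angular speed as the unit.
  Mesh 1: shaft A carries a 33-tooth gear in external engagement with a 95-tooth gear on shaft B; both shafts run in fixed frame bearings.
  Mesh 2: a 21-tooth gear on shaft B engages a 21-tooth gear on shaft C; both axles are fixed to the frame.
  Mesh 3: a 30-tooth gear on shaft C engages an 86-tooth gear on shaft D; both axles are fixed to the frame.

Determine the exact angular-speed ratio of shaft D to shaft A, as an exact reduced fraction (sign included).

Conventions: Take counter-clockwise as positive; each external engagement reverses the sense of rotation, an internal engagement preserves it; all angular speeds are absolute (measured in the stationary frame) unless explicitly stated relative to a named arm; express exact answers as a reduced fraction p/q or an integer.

class = fixed-axis compound train [3 meshes; 3 ratios multiply, 3 sense flips]
mesh 1 [33T→95T]: running ratio 33/95, sense −
mesh 2 [21T→21T]: running ratio 33/95, sense +
mesh 3 [30T→86T]: running ratio 99/817, sense −
ω_out/ω_in = -99/817

-99/817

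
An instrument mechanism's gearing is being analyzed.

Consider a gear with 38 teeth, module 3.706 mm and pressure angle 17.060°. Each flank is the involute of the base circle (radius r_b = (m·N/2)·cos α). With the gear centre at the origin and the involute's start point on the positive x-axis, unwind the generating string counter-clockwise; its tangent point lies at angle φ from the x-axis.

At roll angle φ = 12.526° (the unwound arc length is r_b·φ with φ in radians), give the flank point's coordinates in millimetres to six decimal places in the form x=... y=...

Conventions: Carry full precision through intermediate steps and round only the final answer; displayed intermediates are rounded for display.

x=68.905142 y=0.233339

recognized (one wheel, involute flank): single-mesh tooth geometry, m = 3.706, N = 38
pitch radius r_p = m·N/2 = 3.706·38/2 = 70.414000
base radius r_b = r_p·cos α = 70.414000·cos 17.060° = 67.315647
roll angle φ = 12.526° = 0.21861994 rad
x = r_b·(cos φ + φ·sin φ) = 68.905142
y = r_b·(sin φ − φ·cos φ) = 0.233339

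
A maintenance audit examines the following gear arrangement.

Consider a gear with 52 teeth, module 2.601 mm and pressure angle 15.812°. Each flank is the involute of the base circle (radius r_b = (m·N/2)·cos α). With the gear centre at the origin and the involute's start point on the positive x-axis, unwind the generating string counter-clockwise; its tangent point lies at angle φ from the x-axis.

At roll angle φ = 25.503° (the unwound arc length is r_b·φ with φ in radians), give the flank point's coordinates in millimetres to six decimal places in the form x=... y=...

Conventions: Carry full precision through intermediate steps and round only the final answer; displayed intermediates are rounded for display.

x=71.197011 y=1.875069

recognized (one wheel, involute flank): single-mesh tooth geometry, m = 2.601, N = 52
pitch radius r_p = m·N/2 = 2.601·52/2 = 67.626000
base radius r_b = r_p·cos α = 67.626000·cos 15.812° = 65.067096
roll angle φ = 25.503° = 0.44511132 rad
x = r_b·(cos φ + φ·sin φ) = 71.197011
y = r_b·(sin φ − φ·cos φ) = 1.875069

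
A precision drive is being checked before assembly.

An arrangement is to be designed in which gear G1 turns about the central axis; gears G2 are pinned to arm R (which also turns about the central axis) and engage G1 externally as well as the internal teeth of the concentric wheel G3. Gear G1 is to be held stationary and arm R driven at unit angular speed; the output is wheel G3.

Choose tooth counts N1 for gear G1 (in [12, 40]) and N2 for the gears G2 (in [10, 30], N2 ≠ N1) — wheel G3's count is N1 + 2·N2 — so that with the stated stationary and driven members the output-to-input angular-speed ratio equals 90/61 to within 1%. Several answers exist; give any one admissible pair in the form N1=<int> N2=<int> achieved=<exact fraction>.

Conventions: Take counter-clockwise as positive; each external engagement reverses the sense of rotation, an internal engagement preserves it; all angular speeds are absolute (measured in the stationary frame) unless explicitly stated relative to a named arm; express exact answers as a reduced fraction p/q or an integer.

N1=29 N2=16 achieved=90/61

topology: planetary set — design target 90/61, arm = carrier (Willis)
Willis with ω_sun = 0: ω_ring/ω_arm = (N1+N3)/N3; set equal to 90/61  ⇒  N3/N1 = 1/(90/61 − 1) = 61/29
N3 = N1 + 2·N2  ⇒  N2/N1 = (N3/N1 − 1)/2 = (61/29 − 1)/2 = 16/29
smallest multiple with N1 ≥ 12 and N2 ≥ 10: k = 1  ⇒  N1 = 1·29 = 29, N2 = 1·16 = 16 (N1 ≤ 40, N2 ≤ 30, N2 ≠ N1 ✓), N3 = 29 + 2·16 = 61
check: (N1+N3)/N3 with N1 = 29, N3 = 61 gives 90/61; |achieved − target| = 0 ≤ 9/610 ✓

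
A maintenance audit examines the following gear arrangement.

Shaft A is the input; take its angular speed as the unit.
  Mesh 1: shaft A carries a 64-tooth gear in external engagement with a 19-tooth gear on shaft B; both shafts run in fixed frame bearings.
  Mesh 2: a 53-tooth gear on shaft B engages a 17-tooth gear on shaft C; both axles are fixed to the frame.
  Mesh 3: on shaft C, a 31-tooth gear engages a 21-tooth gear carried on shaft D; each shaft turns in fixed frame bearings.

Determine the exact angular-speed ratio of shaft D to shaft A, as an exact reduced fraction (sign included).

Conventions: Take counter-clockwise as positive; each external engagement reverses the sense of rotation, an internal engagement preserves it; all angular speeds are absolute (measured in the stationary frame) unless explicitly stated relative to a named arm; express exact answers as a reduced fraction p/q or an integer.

class = fixed-axis compound train [3 meshes; 3 ratios multiply, 3 sense flips]
mesh 1 [64T→19T]: running ratio 64/19, sense −
mesh 2 [53T→17T]: running ratio 3392/323, sense +
mesh 3 [31T→21T]: running ratio 105152/6783, sense −
ω_out/ω_in = -105152/6783

-105152/6783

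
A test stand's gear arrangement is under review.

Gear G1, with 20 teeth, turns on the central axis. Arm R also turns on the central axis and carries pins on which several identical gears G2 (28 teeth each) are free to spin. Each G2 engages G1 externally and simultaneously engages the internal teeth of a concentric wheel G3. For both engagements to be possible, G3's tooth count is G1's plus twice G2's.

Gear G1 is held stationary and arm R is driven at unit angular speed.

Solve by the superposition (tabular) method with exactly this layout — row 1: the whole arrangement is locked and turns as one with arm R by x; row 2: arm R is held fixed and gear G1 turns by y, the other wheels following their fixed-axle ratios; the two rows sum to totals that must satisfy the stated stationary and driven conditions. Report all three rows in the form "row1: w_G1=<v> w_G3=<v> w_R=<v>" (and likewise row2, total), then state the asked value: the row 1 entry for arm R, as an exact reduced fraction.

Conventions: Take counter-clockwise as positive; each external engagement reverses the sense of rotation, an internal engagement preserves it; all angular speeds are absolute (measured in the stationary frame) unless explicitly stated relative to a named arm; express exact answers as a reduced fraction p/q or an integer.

row1: w_G1=1 w_G3=1 w_R=1
row2: w_G1=-1 w_G3=5/19 w_R=0
total: w_G1=0 w_G3=24/19 w_R=1
asked value: 1

class = planetary set [G3 = 20+2·28 = 76; Willis about the carrier]
superposition row 1 [locked train]: every member turns x
row 2 (arm held, sun turns y): ω_ring = −(20/76)·y, ω_arm = 0
boundary: total ω_sun = x + y = 0 and total ω_arm = x = 1  ⇒  y = -1, x = 1
row 2 ring = −(20/76)·(-1) = 5/19
totals (row 1 + row 2): sun 1 + (-1) = 0, ring 1 + 5/19 = 24/19, arm 1 + 0 = 1
asked cell (row1, arm) = 1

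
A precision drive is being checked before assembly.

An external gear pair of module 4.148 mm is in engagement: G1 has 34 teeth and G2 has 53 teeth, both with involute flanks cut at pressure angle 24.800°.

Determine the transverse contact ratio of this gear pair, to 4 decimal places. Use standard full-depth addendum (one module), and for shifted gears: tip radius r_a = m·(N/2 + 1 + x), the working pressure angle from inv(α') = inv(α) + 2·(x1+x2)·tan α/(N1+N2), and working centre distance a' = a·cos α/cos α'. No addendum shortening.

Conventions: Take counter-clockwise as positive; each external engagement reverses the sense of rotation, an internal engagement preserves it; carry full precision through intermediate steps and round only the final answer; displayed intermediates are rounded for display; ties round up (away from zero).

recognized (one external pair, fixed centres): single-mesh tooth geometry, m = 4.148, N1 = 34, N2 = 53
base radii: r_b1 = 64.012837, r_b2 = 99.784716
tip radii: r_a1 = 74.664000, r_a2 = 114.070000
no profile shift: α' = α, a' = a
action lengths: √(r_a1²−r_b1²) = 38.432664, √(r_a2²−r_b2²) = 55.271831
base pitch p_b = π·m·cos α = 11.829545
CR = (38.432664 + 55.271831 − 180.438000·sin 24.80000°)/11.829545 = 1.523254
contact ratio ≈ 1.5233

1.5233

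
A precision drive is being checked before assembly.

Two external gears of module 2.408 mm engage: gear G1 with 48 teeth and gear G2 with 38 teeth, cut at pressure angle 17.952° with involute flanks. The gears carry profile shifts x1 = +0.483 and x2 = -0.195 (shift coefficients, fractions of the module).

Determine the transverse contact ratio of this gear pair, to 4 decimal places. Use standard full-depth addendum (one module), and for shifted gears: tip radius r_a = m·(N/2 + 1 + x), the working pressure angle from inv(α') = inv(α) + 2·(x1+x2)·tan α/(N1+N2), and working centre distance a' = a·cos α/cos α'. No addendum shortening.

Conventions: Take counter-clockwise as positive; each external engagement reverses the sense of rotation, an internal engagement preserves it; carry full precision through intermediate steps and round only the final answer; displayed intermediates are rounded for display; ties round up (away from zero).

1.7665

class = single-mesh tooth geometry [involute pair 48T × 38T, m = 2.408]
base radii: r_b1 = 54.978400, r_b2 = 43.524567
tip radii: r_a1 = 61.363064, r_a2 = 47.690440
inv(α') = inv(17.952°) + 2·(+0.483-0.195)·tan α/(48+38) = 0.01284224  ⇒  α' = 19.06125°
a' = a·cos α / cos α' = 103.5440·cos 17.952°/cos 19.06125° = 104.217197
action lengths: √(r_a1²−r_b1²) = 27.254378, √(r_a2²−r_b2²) = 19.493336
base pitch p_b = π·m·cos α = 7.196656
CR = (27.254378 + 19.493336 − 104.217197·sin 19.06125°)/7.196656 = 1.766458
contact ratio ≈ 1.7665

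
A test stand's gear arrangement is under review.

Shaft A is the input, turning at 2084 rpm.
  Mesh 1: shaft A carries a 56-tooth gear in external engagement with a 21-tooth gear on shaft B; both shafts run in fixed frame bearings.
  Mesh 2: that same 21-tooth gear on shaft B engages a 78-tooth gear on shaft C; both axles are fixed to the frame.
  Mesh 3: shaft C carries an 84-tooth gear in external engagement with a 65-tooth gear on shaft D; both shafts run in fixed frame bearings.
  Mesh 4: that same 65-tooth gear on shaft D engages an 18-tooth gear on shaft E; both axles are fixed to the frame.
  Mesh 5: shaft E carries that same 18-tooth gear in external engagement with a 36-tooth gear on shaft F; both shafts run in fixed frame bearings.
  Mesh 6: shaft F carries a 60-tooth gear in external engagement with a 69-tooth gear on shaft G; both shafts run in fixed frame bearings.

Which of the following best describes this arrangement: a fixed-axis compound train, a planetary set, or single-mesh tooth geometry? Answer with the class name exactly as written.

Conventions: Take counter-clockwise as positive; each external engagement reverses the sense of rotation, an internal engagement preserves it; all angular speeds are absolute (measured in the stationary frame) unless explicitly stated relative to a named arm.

fixed-axis compound train

class = fixed-axis compound train [6 meshes; 6 ratios multiply, 6 sense flips]
classification: fixed-axis compound train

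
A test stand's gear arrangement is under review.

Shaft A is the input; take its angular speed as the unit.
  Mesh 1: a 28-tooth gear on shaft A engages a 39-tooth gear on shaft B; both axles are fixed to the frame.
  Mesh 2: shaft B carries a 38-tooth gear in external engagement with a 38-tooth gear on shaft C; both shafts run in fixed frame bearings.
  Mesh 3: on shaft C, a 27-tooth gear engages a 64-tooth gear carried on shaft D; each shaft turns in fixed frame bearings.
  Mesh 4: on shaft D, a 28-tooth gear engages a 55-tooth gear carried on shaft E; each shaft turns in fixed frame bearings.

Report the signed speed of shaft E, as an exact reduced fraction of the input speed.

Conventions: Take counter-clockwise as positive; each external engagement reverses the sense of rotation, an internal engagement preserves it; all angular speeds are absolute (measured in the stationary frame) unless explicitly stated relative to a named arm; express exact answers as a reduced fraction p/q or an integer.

441/2860

4-mesh fixed-axis compound train (all bearings frame-fixed)
mesh 1 [28T→39T]: |ω|/ω_in = 1×28/39 = 28/39, sense flips to −
mesh 2 [38T→38T]: |ω|/ω_in = (28/39)×38/38 = 28/39, sense flips to +
mesh 3 [27T→64T]: |ω|/ω_in = (28/39)×27/64 = 63/208, sense flips to −
mesh 4 [28T→55T]: |ω|/ω_in = (63/208)×28/55 = 441/2860, sense flips to +
signed output speed (× input speed) = 441/2860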